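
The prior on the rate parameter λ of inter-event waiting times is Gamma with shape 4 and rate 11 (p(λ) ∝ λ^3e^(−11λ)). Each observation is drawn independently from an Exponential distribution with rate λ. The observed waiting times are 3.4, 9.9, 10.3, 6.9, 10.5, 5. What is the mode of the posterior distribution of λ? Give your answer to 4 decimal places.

The Exponential(rate=λ) likelihood is ∝ λ^n e^(−λΣtᵢ). Here n = 6 and Σtᵢ = 3.4 + 9.9 + 10.3 + 6.9 + 10.5 + 5 = 46.
Posterior ∝ λ^3e^(−11λ) · λ^6e^(−46λ) = λ^9e^(−57λ), i.e. Gamma(10, 57).
Mode = (a−1)/b = 9/57 ≈ 0.1579.

λ̂_MAP = 0.1579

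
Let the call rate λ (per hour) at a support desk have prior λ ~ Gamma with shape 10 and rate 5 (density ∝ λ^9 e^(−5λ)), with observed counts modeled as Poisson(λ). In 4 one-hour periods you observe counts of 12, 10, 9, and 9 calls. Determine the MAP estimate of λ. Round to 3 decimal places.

Σxᵢ = 12+10+9+9 = 40, with n = 4.
Posterior ∝ λ^9e^(−5λ) · λ^40e^(−4λ) = λ^49e^(−9λ), i.e. Gamma(shape=50, rate=9).
The mode of a Gamma(a, b) with a ≥ 1 (shape–rate) is (a−1)/b = 49/9 ≈ 5.444.

λ̂_MAP = 5.444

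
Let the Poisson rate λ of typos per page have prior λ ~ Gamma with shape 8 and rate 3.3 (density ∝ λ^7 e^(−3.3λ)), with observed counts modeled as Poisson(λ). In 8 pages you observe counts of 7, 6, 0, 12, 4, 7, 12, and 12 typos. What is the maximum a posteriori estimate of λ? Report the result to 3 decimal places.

Σxᵢ = 7+6+0+12+4+7+12+12 = 60, with n = 8.
Posterior ∝ λ^7e^(−3.3λ) · λ^60e^(−8λ) = λ^67e^(−11.3λ), i.e. Gamma(shape=68, rate=11.3).
The mode of a Gamma(a, b) with a ≥ 1 (shape–rate) is (a−1)/b = 67/11.3 ≈ 5.929.

λ̂_MAP = 5.929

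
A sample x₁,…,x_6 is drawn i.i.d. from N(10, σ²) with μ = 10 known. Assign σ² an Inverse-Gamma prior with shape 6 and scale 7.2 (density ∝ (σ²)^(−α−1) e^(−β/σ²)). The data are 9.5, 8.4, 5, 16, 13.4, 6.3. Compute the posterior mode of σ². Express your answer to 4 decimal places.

Sum of squared deviations about the known mean: SS = (9.5−10)² + (8.4−10)² + (5−10)² + (16−10)² + (13.4−10)² + (6.3−10)² = 89.06.
The Normal likelihood contributes (σ²)^(−n/2) exp(−SS/(2σ²)), so the posterior is Inverse-Gamma(α + n/2, β + SS/2) = Inverse-Gamma(9, 51.73).
The mode of Inverse-Gamma(a, b) is b/(a+1) = 51.73/10 ≈ 5.1730.

σ̂²_MAP = 5.1730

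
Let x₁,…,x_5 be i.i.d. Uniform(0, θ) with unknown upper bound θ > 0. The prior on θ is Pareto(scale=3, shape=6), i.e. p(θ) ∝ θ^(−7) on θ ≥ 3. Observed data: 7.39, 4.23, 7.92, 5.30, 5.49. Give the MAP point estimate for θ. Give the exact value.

θ̂_MAP = 7.92

The Uniform(0, θ) likelihood is θ^(−n) for θ ≥ max(xᵢ), zero otherwise. Here max(xᵢ) = 7.92.
Posterior ∝ θ^(−7) · θ^(−5) = θ^(−12) on θ ≥ max(3, 7.92) = 7.92.
This density is strictly decreasing in θ, so the posterior mode lies at the lower boundary of the support.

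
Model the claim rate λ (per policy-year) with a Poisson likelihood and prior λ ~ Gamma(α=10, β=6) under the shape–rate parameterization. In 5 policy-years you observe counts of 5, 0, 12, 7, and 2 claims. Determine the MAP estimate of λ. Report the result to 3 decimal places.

λ̂_MAP = 3.182

Σxᵢ = 5+0+12+7+2 = 26, with n = 5.
Posterior ∝ λ^9e^(−6λ) · λ^26e^(−5λ) = λ^35e^(−11λ), i.e. Gamma(shape=36, rate=11).
The mode of a Gamma(a, b) with a ≥ 1 (shape–rate) is (a−1)/b = 35/11 ≈ 3.182.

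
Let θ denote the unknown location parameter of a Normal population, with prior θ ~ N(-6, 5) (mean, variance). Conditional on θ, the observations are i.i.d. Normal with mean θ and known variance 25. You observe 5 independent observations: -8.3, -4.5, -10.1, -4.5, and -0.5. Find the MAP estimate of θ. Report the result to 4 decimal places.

θ̂_MAP = -5.7900

n = 5; x̄ = ((-8.3) + (-4.5) + (-10.1) + (-4.5) + (-0.5))/5 = -27.9/5 = -5.58.
For a Normal prior and Normal likelihood with known variance, the posterior is Normal; its mode equals its mean, the precision-weighted average.
Prior precision 1/σ₀² = 1/5 = 0.2; data precision n/σ² = 5/25 = 0.2.
θ̂ = (0.2·(-6) + 0.2·(-5.58)) / (0.2 + 0.2) = (-2.316)/0.4 = -5.7900.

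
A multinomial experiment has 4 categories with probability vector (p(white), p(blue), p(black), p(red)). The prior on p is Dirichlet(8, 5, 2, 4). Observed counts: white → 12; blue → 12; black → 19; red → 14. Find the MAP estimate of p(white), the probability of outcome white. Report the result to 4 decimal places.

The posterior is Dirichlet(αᵢ + nᵢ) = Dirichlet(20, 17, 21, 18).
For a Dirichlet(a₁,…,a_K) with all aᵢ > 1, the mode has j-th component (aⱼ − 1)/(Σaᵢ − K).
Here Σaᵢ = 76 and K = 4, so p(white) = (20 − 1)/(76 − 4) = 19/72 ≈ 0.2639.

MAP estimate of p(white) = 0.2639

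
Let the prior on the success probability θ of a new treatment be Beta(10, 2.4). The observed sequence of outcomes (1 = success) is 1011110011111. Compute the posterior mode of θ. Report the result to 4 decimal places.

θ̂_MAP = 0.8120

Prior: Beta(10, 2.4).
Data: 10 successes in 13 trials (from the sequence). The binomial likelihood contributes θ^10(1−θ)^3, so the posterior is Beta(10+10, 2.4+3) = Beta(20, 5.4).
For Beta(a, b) with a, b > 1 the mode is (a−1)/(a+b−2) = 19/23.4 ≈ 0.8120.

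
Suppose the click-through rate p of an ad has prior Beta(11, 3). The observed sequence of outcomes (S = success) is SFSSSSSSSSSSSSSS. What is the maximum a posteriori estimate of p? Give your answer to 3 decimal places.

p̂_MAP = 0.893

Prior: Beta(11, 3).
Data: 15 successes in 16 trials (from the sequence). The binomial likelihood contributes p^15(1−p)^1, so the posterior is Beta(11+15, 3+1) = Beta(26, 4).
For Beta(a, b) with a, b > 1 the mode is (a−1)/(a+b−2) = 25/28 ≈ 0.893.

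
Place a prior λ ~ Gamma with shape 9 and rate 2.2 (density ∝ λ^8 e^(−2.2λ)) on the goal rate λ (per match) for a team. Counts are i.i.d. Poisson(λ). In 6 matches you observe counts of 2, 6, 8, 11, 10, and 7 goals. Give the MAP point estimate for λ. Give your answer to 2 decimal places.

Σxᵢ = 2+6+8+11+10+7 = 44, with n = 6.
Posterior ∝ λ^8e^(−2.2λ) · λ^44e^(−6λ) = λ^52e^(−8.2λ), i.e. Gamma(shape=53, rate=8.2).
The mode of a Gamma(a, b) with a ≥ 1 (shape–rate) is (a−1)/b = 52/8.2 ≈ 6.34.

λ̂_MAP = 6.34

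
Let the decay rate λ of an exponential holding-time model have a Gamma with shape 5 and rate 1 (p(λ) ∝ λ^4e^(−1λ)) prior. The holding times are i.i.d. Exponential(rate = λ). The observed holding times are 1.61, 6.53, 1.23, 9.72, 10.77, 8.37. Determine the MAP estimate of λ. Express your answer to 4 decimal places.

The Exponential(rate=λ) likelihood is ∝ λ^n e^(−λΣtᵢ). Here n = 6 and Σtᵢ = 1.61 + 6.53 + 1.23 + 9.72 + 10.77 + 8.37 = 38.23.
Posterior ∝ λ^4e^(−1λ) · λ^6e^(−38.23λ) = λ^10e^(−39.23λ), i.e. Gamma(11, 39.23).
Mode = (a−1)/b = 10/39.23 ≈ 0.2549.

λ̂_MAP = 0.2549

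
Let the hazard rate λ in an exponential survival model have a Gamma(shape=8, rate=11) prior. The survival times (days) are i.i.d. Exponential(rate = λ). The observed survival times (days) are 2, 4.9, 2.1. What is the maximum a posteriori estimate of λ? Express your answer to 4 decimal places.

The Exponential(rate=λ) likelihood is ∝ λ^n e^(−λΣtᵢ). Here n = 3 and Σtᵢ = 2 + 4.9 + 2.1 = 9.
Posterior ∝ λ^7e^(−11λ) · λ^3e^(−9λ) = λ^10e^(−20λ), i.e. Gamma(11, 20).
Mode = (a−1)/b = 10/20 ≈ 0.5000.

λ̂_MAP = 0.5000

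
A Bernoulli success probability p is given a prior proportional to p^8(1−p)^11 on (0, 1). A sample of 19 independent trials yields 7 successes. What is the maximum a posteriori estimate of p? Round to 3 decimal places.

The prior density ∝ p^8(1−p)^11 is the kernel of Beta(9, 12).
Data: 7 successes in 19 trials. The binomial likelihood contributes p^7(1−p)^12, so the posterior is Beta(9+7, 12+12) = Beta(16, 24).
For Beta(a, b) with a, b > 1 the mode is (a−1)/(a+b−2) = 15/38 ≈ 0.395.

p̂_MAP = 0.395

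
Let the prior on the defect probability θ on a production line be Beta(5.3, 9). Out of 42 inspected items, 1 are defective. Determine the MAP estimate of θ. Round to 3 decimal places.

θ̂_MAP = 0.098

Prior: Beta(5.3, 9).
Data: 1 success in 42 trials. The binomial likelihood contributes θ(1−θ)^41, so the posterior is Beta(5.3+1, 9+41) = Beta(6.3, 50).
For Beta(a, b) with a, b > 1 the mode is (a−1)/(a+b−2) = 5.3/54.3 ≈ 0.098.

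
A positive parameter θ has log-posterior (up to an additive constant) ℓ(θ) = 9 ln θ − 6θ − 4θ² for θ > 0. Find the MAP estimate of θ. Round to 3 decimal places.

ℓ'(θ) = 9/θ − 6 − 8θ. Setting this to zero and multiplying by θ: 8θ² + 6θ − 9 = 0.
θ = (−6 + √(6² + 4·8·9)) / (2·8) = (−6 + √324) / 16 = (−6 + 18)/16 = 3/4.
ℓ''(θ) = −9/θ² − 8 < 0, confirming a maximum.

θ̂_MAP = 0.750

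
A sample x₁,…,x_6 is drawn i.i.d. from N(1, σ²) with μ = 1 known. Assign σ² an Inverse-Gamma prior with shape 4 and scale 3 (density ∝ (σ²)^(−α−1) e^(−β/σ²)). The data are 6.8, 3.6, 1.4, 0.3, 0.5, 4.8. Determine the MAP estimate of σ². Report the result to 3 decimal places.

σ̂²_MAP = 3.859

Sum of squared deviations about the known mean: SS = (6.8−1)² + (3.6−1)² + (1.4−1)² + (0.3−1)² + (0.5−1)² + (4.8−1)² = 55.74.
The Normal likelihood contributes (σ²)^(−n/2) exp(−SS/(2σ²)), so the posterior is Inverse-Gamma(α + n/2, β + SS/2) = Inverse-Gamma(7, 30.87).
The mode of Inverse-Gamma(a, b) is b/(a+1) = 30.87/8 ≈ 3.859.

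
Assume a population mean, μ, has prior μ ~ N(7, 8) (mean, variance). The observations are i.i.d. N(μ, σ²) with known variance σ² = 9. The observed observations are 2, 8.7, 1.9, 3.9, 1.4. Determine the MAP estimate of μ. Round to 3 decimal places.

μ̂_MAP = 4.208

n = 5; x̄ = (2 + 8.7 + 1.9 + 3.9 + 1.4)/5 = 17.9/5 = 3.58.
For a Normal prior and Normal likelihood with known variance, the posterior is Normal; its mode equals its mean, the precision-weighted average.
Prior precision 1/σ₀² = 1/8 = 0.125; data precision n/σ² = 5/9.
μ̂ = (0.125·7 + (5/9)·3.58) / (0.125 + 5/9) = (1031/360)/(49/72) = 1031/245 ≈ 4.208.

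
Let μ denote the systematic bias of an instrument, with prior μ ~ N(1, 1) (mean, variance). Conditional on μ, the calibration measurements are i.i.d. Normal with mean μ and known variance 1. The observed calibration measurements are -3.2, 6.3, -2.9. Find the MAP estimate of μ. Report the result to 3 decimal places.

μ̂_MAP = 0.300

n = 3; x̄ = ((-3.2) + 6.3 + (-2.9))/3 = 0.2/3 = 1/15 ≈ 0.0667.
For a Normal prior and Normal likelihood with known variance, the posterior is Normal; its mode equals its mean, the precision-weighted average.
Prior precision 1/σ₀² = 1/1 = 1; data precision n/σ² = 3/1 = 3.
μ̂ = (1·1 + 3·(1/15)) / (1 + 3) = 1.2/4 = 0.300.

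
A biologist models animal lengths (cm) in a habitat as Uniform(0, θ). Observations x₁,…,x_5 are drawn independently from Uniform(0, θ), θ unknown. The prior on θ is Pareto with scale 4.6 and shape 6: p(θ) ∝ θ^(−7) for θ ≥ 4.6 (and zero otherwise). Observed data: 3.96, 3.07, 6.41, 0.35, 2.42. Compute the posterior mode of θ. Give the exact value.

θ̂_MAP = 6.41

The Uniform(0, θ) likelihood is θ^(−n) for θ ≥ max(xᵢ), zero otherwise. Here max(xᵢ) = 6.41.
Posterior ∝ θ^(−7) · θ^(−5) = θ^(−12) on θ ≥ max(4.6, 6.41) = 6.41.
This density is strictly decreasing in θ, so the posterior mode lies at the lower boundary of the support.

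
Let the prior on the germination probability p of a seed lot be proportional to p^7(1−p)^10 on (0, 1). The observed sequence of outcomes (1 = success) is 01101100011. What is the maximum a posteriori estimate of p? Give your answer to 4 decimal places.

The prior density ∝ p^7(1−p)^10 is the kernel of Beta(8, 11).
Data: 6 successes in 11 trials (from the sequence). The binomial likelihood contributes p^6(1−p)^5, so the posterior is Beta(8+6, 11+5) = Beta(14, 16).
For Beta(a, b) with a, b > 1 the mode is (a−1)/(a+b−2) = 13/28 ≈ 0.4643.

p̂_MAP = 0.4643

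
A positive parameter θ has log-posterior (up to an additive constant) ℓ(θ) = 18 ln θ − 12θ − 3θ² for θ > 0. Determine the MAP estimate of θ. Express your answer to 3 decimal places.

ℓ'(θ) = 18/θ − 12 − 6θ. Setting this to zero and multiplying by θ: 6θ² + 12θ − 18 = 0.
θ = (−12 + √(12² + 4·6·18)) / (2·6) = (−12 + √576) / 12 = (−12 + 24)/12 = 1.
ℓ''(θ) = −18/θ² − 6 < 0, confirming a maximum.

θ̂_MAP = 1.000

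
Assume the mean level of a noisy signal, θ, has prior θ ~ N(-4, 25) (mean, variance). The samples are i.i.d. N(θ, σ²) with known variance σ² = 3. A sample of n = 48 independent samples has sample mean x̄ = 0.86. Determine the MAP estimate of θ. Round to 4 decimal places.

n = 48, x̄ = 0.86.
For a Normal prior and Normal likelihood with known variance, the posterior is Normal; its mode equals its mean, the precision-weighted average.
Prior precision 1/σ₀² = 1/25 = 0.04; data precision n/σ² = 48/3 = 16.
θ̂ = (0.04·(-4) + 16·0.86) / (0.04 + 16) = 13.6/16.04 = 340/401 ≈ 0.8479.

θ̂_MAP = 0.8479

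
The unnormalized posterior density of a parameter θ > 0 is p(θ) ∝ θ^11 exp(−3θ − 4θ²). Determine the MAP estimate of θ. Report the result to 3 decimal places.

ℓ'(θ) = 11/θ − 3 − 8θ. Setting this to zero and multiplying by θ: 8θ² + 3θ − 11 = 0.
θ = (−3 + √(3² + 4·8·11)) / (2·8) = (−3 + √361) / 16 = (−3 + 19)/16 = 1.
ℓ''(θ) = −11/θ² − 8 < 0, confirming a maximum.

θ̂_MAP = 1.000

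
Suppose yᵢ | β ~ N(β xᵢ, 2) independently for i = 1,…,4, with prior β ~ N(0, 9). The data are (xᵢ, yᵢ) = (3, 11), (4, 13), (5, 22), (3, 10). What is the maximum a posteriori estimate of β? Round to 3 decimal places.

log p(β | y) = −Σ(yᵢ − βxᵢ)²/(2·2) − β²/(2·9) + const.
Setting the derivative to zero: Σxᵢ(yᵢ − βxᵢ)/2 − β/9 = 0, so β = Σxᵢyᵢ / (Σxᵢ² + σ²/τ²).
Σxᵢyᵢ = 3·11 + 4·13 + 5·22 + 3·10 = 225; Σxᵢ² = 59; σ²/τ² = 2/9.
β̂_MAP = 225 / (59 + 2/9) = 225/(533/9) = 2025/533 ≈ 3.799.

β̂_MAP = 3.799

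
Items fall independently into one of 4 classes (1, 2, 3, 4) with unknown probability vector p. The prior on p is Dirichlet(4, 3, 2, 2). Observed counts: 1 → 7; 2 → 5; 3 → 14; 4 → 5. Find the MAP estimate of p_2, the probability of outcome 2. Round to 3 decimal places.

The posterior is Dirichlet(αᵢ + nᵢ) = Dirichlet(11, 8, 16, 7).
For a Dirichlet(a₁,…,a_K) with all aᵢ > 1, the mode has j-th component (aⱼ − 1)/(Σaᵢ − K).
Here Σaᵢ = 42 and K = 4, so p_2 = (8 − 1)/(42 − 4) = 7/38 ≈ 0.184.

MAP estimate: 0.184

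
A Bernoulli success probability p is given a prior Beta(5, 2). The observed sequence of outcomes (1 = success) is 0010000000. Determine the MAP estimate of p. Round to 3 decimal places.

Prior: Beta(5, 2).
Data: 1 success in 10 trials (from the sequence). The binomial likelihood contributes p(1−p)^9, so the posterior is Beta(5+1, 2+9) = Beta(6, 11).
For Beta(a, b) with a, b > 1 the mode is (a−1)/(a+b−2) = 5/15 ≈ 0.333.

p̂_MAP = 0.333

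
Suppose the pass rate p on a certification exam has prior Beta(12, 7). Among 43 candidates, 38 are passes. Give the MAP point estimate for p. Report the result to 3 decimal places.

p̂_MAP = 0.817

Prior: Beta(12, 7).
Data: 38 successes in 43 trials. The binomial likelihood contributes p^38(1−p)^5, so the posterior is Beta(12+38, 7+5) = Beta(50, 12).
For Beta(a, b) with a, b > 1 the mode is (a−1)/(a+b−2) = 49/60 ≈ 0.817.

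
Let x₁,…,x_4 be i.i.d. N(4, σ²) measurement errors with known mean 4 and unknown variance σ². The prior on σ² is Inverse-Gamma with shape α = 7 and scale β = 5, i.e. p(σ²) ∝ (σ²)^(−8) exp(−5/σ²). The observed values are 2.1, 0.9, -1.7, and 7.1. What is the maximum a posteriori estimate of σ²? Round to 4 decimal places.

σ̂²_MAP = 3.2660

Sum of squared deviations about the known mean: SS = (2.1−4)² + (0.9−4)² + (-1.7−4)² + (7.1−4)² = 55.32.
The Normal likelihood contributes (σ²)^(−n/2) exp(−SS/(2σ²)), so the posterior is Inverse-Gamma(α + n/2, β + SS/2) = Inverse-Gamma(9, 32.66).
The mode of Inverse-Gamma(a, b) is b/(a+1) = 32.66/10 ≈ 3.2660.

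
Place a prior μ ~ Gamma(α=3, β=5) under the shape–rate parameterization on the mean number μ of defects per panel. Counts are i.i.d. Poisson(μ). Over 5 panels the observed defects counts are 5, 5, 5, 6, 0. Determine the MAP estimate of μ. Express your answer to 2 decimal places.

Σxᵢ = 5+5+5+6+0 = 21, with n = 5.
Posterior ∝ μ^2e^(−5μ) · μ^21e^(−5μ) = μ^23e^(−10μ), i.e. Gamma(shape=24, rate=10).
The mode of a Gamma(a, b) with a ≥ 1 (shape–rate) is (a−1)/b = 23/10 ≈ 2.30.

μ̂_MAP = 2.30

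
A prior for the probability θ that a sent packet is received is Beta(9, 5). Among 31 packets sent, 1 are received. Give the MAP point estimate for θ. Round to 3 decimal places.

Prior: Beta(9, 5).
Data: 1 success in 31 trials. The binomial likelihood contributes θ(1−θ)^30, so the posterior is Beta(9+1, 5+30) = Beta(10, 35).
For Beta(a, b) with a, b > 1 the mode is (a−1)/(a+b−2) = 9/43 ≈ 0.209.

θ̂_MAP = 0.209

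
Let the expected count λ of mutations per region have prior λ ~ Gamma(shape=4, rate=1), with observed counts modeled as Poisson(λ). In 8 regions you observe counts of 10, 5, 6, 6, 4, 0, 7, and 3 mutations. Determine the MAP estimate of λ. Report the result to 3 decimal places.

λ̂_MAP = 4.889

Σxᵢ = 10+5+6+6+4+0+7+3 = 41, with n = 8.
Posterior ∝ λ^3e^(−1λ) · λ^41e^(−8λ) = λ^44e^(−9λ), i.e. Gamma(shape=45, rate=9).
The mode of a Gamma(a, b) with a ≥ 1 (shape–rate) is (a−1)/b = 44/9 ≈ 4.889.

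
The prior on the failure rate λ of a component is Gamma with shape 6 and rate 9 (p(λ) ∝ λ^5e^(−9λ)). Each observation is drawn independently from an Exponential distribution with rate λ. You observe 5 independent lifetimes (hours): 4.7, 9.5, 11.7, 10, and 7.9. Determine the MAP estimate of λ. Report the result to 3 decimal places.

The Exponential(rate=λ) likelihood is ∝ λ^n e^(−λΣtᵢ). Here n = 5 and Σtᵢ = 4.7 + 9.5 + 11.7 + 10 + 7.9 = 43.8.
Posterior ∝ λ^5e^(−9λ) · λ^5e^(−43.8λ) = λ^10e^(−52.8λ), i.e. Gamma(11, 52.8).
Mode = (a−1)/b = 10/52.8 ≈ 0.189.

λ̂_MAP = 0.189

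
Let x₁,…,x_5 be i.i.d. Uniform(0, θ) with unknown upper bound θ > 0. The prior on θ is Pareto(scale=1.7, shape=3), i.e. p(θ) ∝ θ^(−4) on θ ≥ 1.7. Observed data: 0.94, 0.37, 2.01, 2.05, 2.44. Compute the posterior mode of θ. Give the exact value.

θ̂_MAP = 2.44

The Uniform(0, θ) likelihood is θ^(−n) for θ ≥ max(xᵢ), zero otherwise. Here max(xᵢ) = 2.44.
Posterior ∝ θ^(−4) · θ^(−5) = θ^(−9) on θ ≥ max(1.7, 2.44) = 2.44.
This density is strictly decreasing in θ, so the posterior mode lies at the lower boundary of the support.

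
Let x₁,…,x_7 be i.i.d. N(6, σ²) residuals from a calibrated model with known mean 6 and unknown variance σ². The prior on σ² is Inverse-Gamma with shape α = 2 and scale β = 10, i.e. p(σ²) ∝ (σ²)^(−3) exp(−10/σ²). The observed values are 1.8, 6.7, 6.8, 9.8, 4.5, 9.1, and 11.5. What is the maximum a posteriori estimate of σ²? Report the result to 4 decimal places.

Sum of squared deviations about the known mean: SS = (1.8−6)² + (6.7−6)² + (6.8−6)² + (9.8−6)² + (4.5−6)² + (9.1−6)² + (11.5−6)² = 75.32.
The Normal likelihood contributes (σ²)^(−n/2) exp(−SS/(2σ²)), so the posterior is Inverse-Gamma(α + n/2, β + SS/2) = Inverse-Gamma(5.5, 47.66).
The mode of Inverse-Gamma(a, b) is b/(a+1) = 47.66/6.5 ≈ 7.3323.

σ̂²_MAP = 7.3323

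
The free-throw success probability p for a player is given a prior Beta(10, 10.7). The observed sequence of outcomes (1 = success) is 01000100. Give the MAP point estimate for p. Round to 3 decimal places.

p̂_MAP = 0.412

Prior: Beta(10, 10.7).
Data: 2 successes in 8 trials (from the sequence). The binomial likelihood contributes p^2(1−p)^6, so the posterior is Beta(10+2, 10.7+6) = Beta(12, 16.7).
For Beta(a, b) with a, b > 1 the mode is (a−1)/(a+b−2) = 11/26.7 ≈ 0.412.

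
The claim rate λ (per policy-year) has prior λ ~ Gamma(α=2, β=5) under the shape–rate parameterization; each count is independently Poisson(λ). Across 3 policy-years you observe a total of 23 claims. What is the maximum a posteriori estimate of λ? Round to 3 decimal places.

Σxᵢ = 23, n = 3.
Posterior ∝ λe^(−5λ) · λ^23e^(−3λ) = λ^24e^(−8λ), i.e. Gamma(shape=25, rate=8).
The mode of a Gamma(a, b) with a ≥ 1 (shape–rate) is (a−1)/b = 24/8 ≈ 3.000.

λ̂_MAP = 3.000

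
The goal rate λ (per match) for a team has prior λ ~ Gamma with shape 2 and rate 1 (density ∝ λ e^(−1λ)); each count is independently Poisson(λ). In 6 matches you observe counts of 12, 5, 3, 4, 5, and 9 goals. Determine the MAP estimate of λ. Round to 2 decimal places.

λ̂_MAP = 5.57

Σxᵢ = 12+5+3+4+5+9 = 38, with n = 6.
Posterior ∝ λe^(−1λ) · λ^38e^(−6λ) = λ^39e^(−7λ), i.e. Gamma(shape=40, rate=7).
The mode of a Gamma(a, b) with a ≥ 1 (shape–rate) is (a−1)/b = 39/7 ≈ 5.57.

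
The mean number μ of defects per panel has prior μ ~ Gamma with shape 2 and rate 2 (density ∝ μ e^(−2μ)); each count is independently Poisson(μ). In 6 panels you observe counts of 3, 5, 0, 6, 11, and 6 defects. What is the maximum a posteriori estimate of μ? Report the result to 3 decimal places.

μ̂_MAP = 4.000

Σxᵢ = 3+5+0+6+11+6 = 31, with n = 6.
Posterior ∝ μe^(−2μ) · μ^31e^(−6μ) = μ^32e^(−8μ), i.e. Gamma(shape=33, rate=8).
The mode of a Gamma(a, b) with a ≥ 1 (shape–rate) is (a−1)/b = 32/8 ≈ 4.000.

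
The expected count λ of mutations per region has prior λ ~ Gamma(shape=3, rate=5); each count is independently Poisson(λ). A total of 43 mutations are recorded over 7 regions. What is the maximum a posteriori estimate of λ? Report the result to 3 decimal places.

λ̂_MAP = 3.750

Σxᵢ = 43, n = 7.
Posterior ∝ λ^2e^(−5λ) · λ^43e^(−7λ) = λ^45e^(−12λ), i.e. Gamma(shape=46, rate=12).
The mode of a Gamma(a, b) with a ≥ 1 (shape–rate) is (a−1)/b = 45/12 ≈ 3.750.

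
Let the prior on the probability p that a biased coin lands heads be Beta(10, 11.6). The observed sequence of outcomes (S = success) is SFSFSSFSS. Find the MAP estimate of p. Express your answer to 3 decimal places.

Prior: Beta(10, 11.6).
Data: 6 successes in 9 trials (from the sequence). The binomial likelihood contributes p^6(1−p)^3, so the posterior is Beta(10+6, 11.6+3) = Beta(16, 14.6).
For Beta(a, b) with a, b > 1 the mode is (a−1)/(a+b−2) = 15/28.6 ≈ 0.524.

p̂_MAP = 0.524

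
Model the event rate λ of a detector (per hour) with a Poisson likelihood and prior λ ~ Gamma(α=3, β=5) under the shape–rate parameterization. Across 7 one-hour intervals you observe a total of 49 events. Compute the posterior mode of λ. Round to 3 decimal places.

Σxᵢ = 49, n = 7.
Posterior ∝ λ^2e^(−5λ) · λ^49e^(−7λ) = λ^51e^(−12λ), i.e. Gamma(shape=52, rate=12).
The mode of a Gamma(a, b) with a ≥ 1 (shape–rate) is (a−1)/b = 51/12 ≈ 4.250.

λ̂_MAP = 4.250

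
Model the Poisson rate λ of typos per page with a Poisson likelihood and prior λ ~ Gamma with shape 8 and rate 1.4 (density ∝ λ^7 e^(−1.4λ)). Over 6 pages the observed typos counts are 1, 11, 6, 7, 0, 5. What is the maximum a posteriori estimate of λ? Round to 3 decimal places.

λ̂_MAP = 5.000

Σxᵢ = 1+11+6+7+0+5 = 30, with n = 6.
Posterior ∝ λ^7e^(−1.4λ) · λ^30e^(−6λ) = λ^37e^(−7.4λ), i.e. Gamma(shape=38, rate=7.4).
The mode of a Gamma(a, b) with a ≥ 1 (shape–rate) is (a−1)/b = 37/7.4 ≈ 5.000.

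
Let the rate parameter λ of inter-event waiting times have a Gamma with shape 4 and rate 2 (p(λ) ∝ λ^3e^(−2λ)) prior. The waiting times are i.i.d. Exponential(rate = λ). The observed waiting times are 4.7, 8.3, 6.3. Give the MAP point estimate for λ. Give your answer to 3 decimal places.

The Exponential(rate=λ) likelihood is ∝ λ^n e^(−λΣtᵢ). Here n = 3 and Σtᵢ = 4.7 + 8.3 + 6.3 = 19.3.
Posterior ∝ λ^3e^(−2λ) · λ^3e^(−19.3λ) = λ^6e^(−21.3λ), i.e. Gamma(7, 21.3).
Mode = (a−1)/b = 6/21.3 ≈ 0.282.

λ̂_MAP = 0.282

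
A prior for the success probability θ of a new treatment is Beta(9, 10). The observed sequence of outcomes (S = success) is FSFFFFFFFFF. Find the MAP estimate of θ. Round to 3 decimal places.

Prior: Beta(9, 10).
Data: 1 success in 11 trials (from the sequence). The binomial likelihood contributes θ(1−θ)^10, so the posterior is Beta(9+1, 10+10) = Beta(10, 20).
For Beta(a, b) with a, b > 1 the mode is (a−1)/(a+b−2) = 9/28 ≈ 0.321.

θ̂_MAP = 0.321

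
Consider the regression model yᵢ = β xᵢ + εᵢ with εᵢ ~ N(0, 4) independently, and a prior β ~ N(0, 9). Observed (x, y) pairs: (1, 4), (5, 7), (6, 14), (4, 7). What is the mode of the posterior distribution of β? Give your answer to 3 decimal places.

β̂_MAP = 1.925

log p(β | y) = −Σ(yᵢ − βxᵢ)²/(2·4) − β²/(2·9) + const.
Setting the derivative to zero: Σxᵢ(yᵢ − βxᵢ)/4 − β/9 = 0, so β = Σxᵢyᵢ / (Σxᵢ² + σ²/τ²).
Σxᵢyᵢ = 1·4 + 5·7 + 6·14 + 4·7 = 151; Σxᵢ² = 78; σ²/τ² = 4/9.
β̂_MAP = 151 / (78 + 4/9) = 151/(706/9) = 1359/706 ≈ 1.925.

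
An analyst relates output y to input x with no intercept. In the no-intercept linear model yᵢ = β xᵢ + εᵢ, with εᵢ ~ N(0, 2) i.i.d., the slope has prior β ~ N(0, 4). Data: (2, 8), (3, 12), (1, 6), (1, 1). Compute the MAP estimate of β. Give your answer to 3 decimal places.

β̂_MAP = 3.806

log p(β | y) = −Σ(yᵢ − βxᵢ)²/(2·2) − β²/(2·4) + const.
Setting the derivative to zero: Σxᵢ(yᵢ − βxᵢ)/2 − β/4 = 0, so β = Σxᵢyᵢ / (Σxᵢ² + σ²/τ²).
Σxᵢyᵢ = 2·8 + 3·12 + 1·6 + 1·1 = 59; Σxᵢ² = 15; σ²/τ² = 0.5.
β̂_MAP = 59 / (15 + 0.5) = 59/15.5 ≈ 3.806.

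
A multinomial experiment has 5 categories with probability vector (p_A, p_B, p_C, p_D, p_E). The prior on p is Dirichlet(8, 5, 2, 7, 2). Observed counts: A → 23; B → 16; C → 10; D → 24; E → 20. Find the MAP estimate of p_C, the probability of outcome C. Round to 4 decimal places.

The posterior is Dirichlet(αᵢ + nᵢ) = Dirichlet(31, 21, 12, 31, 22).
For a Dirichlet(a₁,…,a_K) with all aᵢ > 1, the mode has j-th component (aⱼ − 1)/(Σaᵢ − K).
Here Σaᵢ = 117 and K = 5, so p_C = (12 − 1)/(117 − 5) = 11/112 ≈ 0.0982.

MAP estimate of p_C = 0.0982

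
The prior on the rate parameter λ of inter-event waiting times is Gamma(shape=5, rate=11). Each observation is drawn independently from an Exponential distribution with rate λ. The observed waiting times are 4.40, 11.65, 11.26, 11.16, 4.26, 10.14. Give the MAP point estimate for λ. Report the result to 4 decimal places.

λ̂_MAP = 0.1566

The Exponential(rate=λ) likelihood is ∝ λ^n e^(−λΣtᵢ). Here n = 6 and Σtᵢ = 4.40 + 11.65 + 11.26 + 11.16 + 4.26 + 10.14 = 52.87.
Posterior ∝ λ^4e^(−11λ) · λ^6e^(−52.87λ) = λ^10e^(−63.87λ), i.e. Gamma(11, 63.87).
Mode = (a−1)/b = 10/63.87 ≈ 0.1566.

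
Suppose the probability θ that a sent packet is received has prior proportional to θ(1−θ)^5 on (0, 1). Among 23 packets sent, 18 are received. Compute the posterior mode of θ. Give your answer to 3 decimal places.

The prior density ∝ θ(1−θ)^5 is the kernel of Beta(2, 6).
Data: 18 successes in 23 trials. The binomial likelihood contributes θ^18(1−θ)^5, so the posterior is Beta(2+18, 6+5) = Beta(20, 11).
For Beta(a, b) with a, b > 1 the mode is (a−1)/(a+b−2) = 19/29 ≈ 0.655.

θ̂_MAP = 0.655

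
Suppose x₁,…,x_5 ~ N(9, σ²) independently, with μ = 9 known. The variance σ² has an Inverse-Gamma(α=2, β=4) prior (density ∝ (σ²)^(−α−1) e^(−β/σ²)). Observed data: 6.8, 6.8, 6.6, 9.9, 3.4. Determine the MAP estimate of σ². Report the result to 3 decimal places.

Sum of squared deviations about the known mean: SS = (6.8−9)² + (6.8−9)² + (6.6−9)² + (9.9−9)² + (3.4−9)² = 47.61.
The Normal likelihood contributes (σ²)^(−n/2) exp(−SS/(2σ²)), so the posterior is Inverse-Gamma(α + n/2, β + SS/2) = Inverse-Gamma(4.5, 27.805).
The mode of Inverse-Gamma(a, b) is b/(a+1) = 27.805/5.5 ≈ 5.055.

σ̂²_MAP = 5.055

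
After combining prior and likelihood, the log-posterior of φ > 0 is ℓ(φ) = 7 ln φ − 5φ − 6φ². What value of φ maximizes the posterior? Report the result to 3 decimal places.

φ̂_MAP = 0.583

ℓ'(φ) = 7/φ − 5 − 12φ. Setting this to zero and multiplying by φ: 12φ² + 5φ − 7 = 0.
φ = (−5 + √(5² + 4·12·7)) / (2·12) = (−5 + √361) / 24 = (−5 + 19)/24 = 7/12.
ℓ''(φ) = −7/φ² − 12 < 0, confirming a maximum.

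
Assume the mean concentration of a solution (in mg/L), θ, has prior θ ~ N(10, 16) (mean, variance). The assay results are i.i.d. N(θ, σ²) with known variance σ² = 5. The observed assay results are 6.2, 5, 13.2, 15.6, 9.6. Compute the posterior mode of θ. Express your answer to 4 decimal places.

θ̂_MAP = 9.9247

n = 5; x̄ = (6.2 + 5 + 13.2 + 15.6 + 9.6)/5 = 49.6/5 = 9.92.
For a Normal prior and Normal likelihood with known variance, the posterior is Normal; its mode equals its mean, the precision-weighted average.
Prior precision 1/σ₀² = 1/16 = 0.0625; data precision n/σ² = 5/5 = 1.
θ̂ = (0.0625·10 + 1·9.92) / (0.0625 + 1) = 10.545/1.0625 = 4218/425 ≈ 9.9247.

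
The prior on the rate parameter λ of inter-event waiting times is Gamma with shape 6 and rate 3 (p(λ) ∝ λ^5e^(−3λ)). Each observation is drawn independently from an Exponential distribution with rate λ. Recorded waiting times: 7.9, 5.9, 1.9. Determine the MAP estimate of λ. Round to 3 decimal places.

The Exponential(rate=λ) likelihood is ∝ λ^n e^(−λΣtᵢ). Here n = 3 and Σtᵢ = 7.9 + 5.9 + 1.9 = 15.7.
Posterior ∝ λ^5e^(−3λ) · λ^3e^(−15.7λ) = λ^8e^(−18.7λ), i.e. Gamma(9, 18.7).
Mode = (a−1)/b = 8/18.7 ≈ 0.428.

λ̂_MAP = 0.428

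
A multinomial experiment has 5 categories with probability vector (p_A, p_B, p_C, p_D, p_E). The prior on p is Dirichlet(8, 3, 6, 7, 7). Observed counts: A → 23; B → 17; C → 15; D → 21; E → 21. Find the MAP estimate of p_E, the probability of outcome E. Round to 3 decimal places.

MAP estimate of p_E = 0.220

The posterior is Dirichlet(αᵢ + nᵢ) = Dirichlet(31, 20, 21, 28, 28).
For a Dirichlet(a₁,…,a_K) with all aᵢ > 1, the mode has j-th component (aⱼ − 1)/(Σaᵢ − K).
Here Σaᵢ = 128 and K = 5, so p_E = (28 − 1)/(128 − 5) = 27/123 ≈ 0.220.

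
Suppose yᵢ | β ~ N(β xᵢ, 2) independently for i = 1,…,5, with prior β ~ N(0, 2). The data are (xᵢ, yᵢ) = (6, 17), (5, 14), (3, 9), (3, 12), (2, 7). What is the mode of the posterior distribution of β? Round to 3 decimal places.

log p(β | y) = −Σ(yᵢ − βxᵢ)²/(2·2) − β²/(2·2) + const.
Setting the derivative to zero: Σxᵢ(yᵢ − βxᵢ)/2 − β/2 = 0, so β = Σxᵢyᵢ / (Σxᵢ² + σ²/τ²).
Σxᵢyᵢ = 6·17 + 5·14 + 3·9 + 3·12 + 2·7 = 249; Σxᵢ² = 83; σ²/τ² = 1.
β̂_MAP = 249 / (83 + 1) = 249/84 ≈ 2.964.

β̂_MAP = 2.964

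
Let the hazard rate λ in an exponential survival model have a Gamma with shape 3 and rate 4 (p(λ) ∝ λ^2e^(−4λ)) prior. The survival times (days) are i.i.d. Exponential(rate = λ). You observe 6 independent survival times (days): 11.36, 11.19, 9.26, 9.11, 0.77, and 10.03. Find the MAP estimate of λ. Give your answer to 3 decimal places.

λ̂_MAP = 0.144

The Exponential(rate=λ) likelihood is ∝ λ^n e^(−λΣtᵢ). Here n = 6 and Σtᵢ = 11.36 + 11.19 + 9.26 + 9.11 + 0.77 + 10.03 = 51.72.
Posterior ∝ λ^2e^(−4λ) · λ^6e^(−51.72λ) = λ^8e^(−55.72λ), i.e. Gamma(9, 55.72).
Mode = (a−1)/b = 8/55.72 ≈ 0.144.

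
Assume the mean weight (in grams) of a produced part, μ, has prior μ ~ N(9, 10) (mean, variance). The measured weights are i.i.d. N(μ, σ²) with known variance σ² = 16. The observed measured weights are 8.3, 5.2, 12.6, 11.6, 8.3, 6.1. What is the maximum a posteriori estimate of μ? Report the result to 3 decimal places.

μ̂_MAP = 8.750

n = 6; x̄ = (8.3 + 5.2 + 12.6 + 11.6 + 8.3 + 6.1)/6 = 52.1/6 = 521/60 ≈ 8.6833.
For a Normal prior and Normal likelihood with known variance, the posterior is Normal; its mode equals its mean, the precision-weighted average.
Prior precision 1/σ₀² = 1/10 = 0.1; data precision n/σ² = 6/16 = 0.375.
μ̂ = (0.1·9 + 0.375·(521/60)) / (0.1 + 0.375) = 4.15625/0.475 = 8.750.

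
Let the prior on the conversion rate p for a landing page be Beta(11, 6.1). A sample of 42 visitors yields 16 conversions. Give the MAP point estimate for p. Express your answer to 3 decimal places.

Prior: Beta(11, 6.1).
Data: 16 successes in 42 trials. The binomial likelihood contributes p^16(1−p)^26, so the posterior is Beta(11+16, 6.1+26) = Beta(27, 32.1).
For Beta(a, b) with a, b > 1 the mode is (a−1)/(a+b−2) = 26/57.1 ≈ 0.455.

p̂_MAP = 0.455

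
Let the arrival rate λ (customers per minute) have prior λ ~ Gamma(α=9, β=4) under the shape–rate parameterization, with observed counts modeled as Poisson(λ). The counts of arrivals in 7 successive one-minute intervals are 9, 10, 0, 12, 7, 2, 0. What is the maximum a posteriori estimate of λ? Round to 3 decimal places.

λ̂_MAP = 4.364

Σxᵢ = 9+10+0+12+7+2+0 = 40, with n = 7.
Posterior ∝ λ^8e^(−4λ) · λ^40e^(−7λ) = λ^48e^(−11λ), i.e. Gamma(shape=49, rate=11).
The mode of a Gamma(a, b) with a ≥ 1 (shape–rate) is (a−1)/b = 48/11 ≈ 4.364.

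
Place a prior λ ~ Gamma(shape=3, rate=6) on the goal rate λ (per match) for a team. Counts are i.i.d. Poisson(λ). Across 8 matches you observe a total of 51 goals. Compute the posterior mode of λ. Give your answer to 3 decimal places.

λ̂_MAP = 3.786

Σxᵢ = 51, n = 8.
Posterior ∝ λ^2e^(−6λ) · λ^51e^(−8λ) = λ^53e^(−14λ), i.e. Gamma(shape=54, rate=14).
The mode of a Gamma(a, b) with a ≥ 1 (shape–rate) is (a−1)/b = 53/14 ≈ 3.786.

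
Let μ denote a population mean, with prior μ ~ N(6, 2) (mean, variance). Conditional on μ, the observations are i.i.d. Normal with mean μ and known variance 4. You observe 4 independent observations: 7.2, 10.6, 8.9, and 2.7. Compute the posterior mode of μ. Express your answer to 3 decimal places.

μ̂_MAP = 6.900

n = 4; x̄ = (7.2 + 10.6 + 8.9 + 2.7)/4 = 29.4/4 = 7.35.
For a Normal prior and Normal likelihood with known variance, the posterior is Normal; its mode equals its mean, the precision-weighted average.
Prior precision 1/σ₀² = 1/2 = 0.5; data precision n/σ² = 4/4 = 1.
μ̂ = (0.5·6 + 1·7.35) / (0.5 + 1) = 10.35/1.5 = 6.900.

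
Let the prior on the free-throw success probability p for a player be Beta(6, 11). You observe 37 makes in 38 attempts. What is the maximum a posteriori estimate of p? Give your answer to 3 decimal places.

Prior: Beta(6, 11).
Data: 37 successes in 38 trials. The binomial likelihood contributes p^37(1−p)^1, so the posterior is Beta(6+37, 11+1) = Beta(43, 12).
For Beta(a, b) with a, b > 1 the mode is (a−1)/(a+b−2) = 42/53 ≈ 0.792.

p̂_MAP = 0.792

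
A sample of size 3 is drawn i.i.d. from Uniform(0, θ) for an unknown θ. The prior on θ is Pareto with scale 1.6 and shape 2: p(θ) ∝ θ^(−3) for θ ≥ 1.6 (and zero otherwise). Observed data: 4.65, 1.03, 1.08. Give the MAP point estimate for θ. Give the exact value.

The Uniform(0, θ) likelihood is θ^(−n) for θ ≥ max(xᵢ), zero otherwise. Here max(xᵢ) = 4.65.
Posterior ∝ θ^(−3) · θ^(−3) = θ^(−6) on θ ≥ max(1.6, 4.65) = 4.65.
This density is strictly decreasing in θ, so the posterior mode lies at the lower boundary of the support.

θ̂_MAP = 4.65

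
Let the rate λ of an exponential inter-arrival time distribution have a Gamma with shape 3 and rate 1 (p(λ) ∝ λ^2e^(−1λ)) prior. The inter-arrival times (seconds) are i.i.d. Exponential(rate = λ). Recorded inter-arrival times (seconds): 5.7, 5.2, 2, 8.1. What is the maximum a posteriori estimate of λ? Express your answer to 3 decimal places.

λ̂_MAP = 0.273

The Exponential(rate=λ) likelihood is ∝ λ^n e^(−λΣtᵢ). Here n = 4 and Σtᵢ = 5.7 + 5.2 + 2 + 8.1 = 21.
Posterior ∝ λ^2e^(−1λ) · λ^4e^(−21λ) = λ^6e^(−22λ), i.e. Gamma(7, 22).
Mode = (a−1)/b = 6/22 ≈ 0.273.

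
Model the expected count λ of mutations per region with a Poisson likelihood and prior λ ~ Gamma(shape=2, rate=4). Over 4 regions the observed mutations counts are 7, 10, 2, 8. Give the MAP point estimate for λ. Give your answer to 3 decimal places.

λ̂_MAP = 3.500

Σxᵢ = 7+10+2+8 = 27, with n = 4.
Posterior ∝ λe^(−4λ) · λ^27e^(−4λ) = λ^28e^(−8λ), i.e. Gamma(shape=29, rate=8).
The mode of a Gamma(a, b) with a ≥ 1 (shape–rate) is (a−1)/b = 28/8 ≈ 3.500.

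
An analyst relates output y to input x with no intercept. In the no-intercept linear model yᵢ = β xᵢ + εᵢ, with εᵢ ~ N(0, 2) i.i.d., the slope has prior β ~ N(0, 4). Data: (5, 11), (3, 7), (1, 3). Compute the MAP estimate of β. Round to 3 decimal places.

log p(β | y) = −Σ(yᵢ − βxᵢ)²/(2·2) − β²/(2·4) + const.
Setting the derivative to zero: Σxᵢ(yᵢ − βxᵢ)/2 − β/4 = 0, so β = Σxᵢyᵢ / (Σxᵢ² + σ²/τ²).
Σxᵢyᵢ = 5·11 + 3·7 + 1·3 = 79; Σxᵢ² = 35; σ²/τ² = 0.5.
β̂_MAP = 79 / (35 + 0.5) = 79/35.5 ≈ 2.225.

β̂_MAP = 2.225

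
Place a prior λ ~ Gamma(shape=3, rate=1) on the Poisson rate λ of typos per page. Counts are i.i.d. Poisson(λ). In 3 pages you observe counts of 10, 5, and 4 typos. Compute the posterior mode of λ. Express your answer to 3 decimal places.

Σxᵢ = 10+5+4 = 19, with n = 3.
Posterior ∝ λ^2e^(−1λ) · λ^19e^(−3λ) = λ^21e^(−4λ), i.e. Gamma(shape=22, rate=4).
The mode of a Gamma(a, b) with a ≥ 1 (shape–rate) is (a−1)/b = 21/4 ≈ 5.250.

λ̂_MAP = 5.250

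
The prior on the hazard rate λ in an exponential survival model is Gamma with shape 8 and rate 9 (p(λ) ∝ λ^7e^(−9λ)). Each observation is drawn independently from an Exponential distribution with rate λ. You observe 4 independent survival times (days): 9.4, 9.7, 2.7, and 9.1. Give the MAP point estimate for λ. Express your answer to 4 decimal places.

The Exponential(rate=λ) likelihood is ∝ λ^n e^(−λΣtᵢ). Here n = 4 and Σtᵢ = 9.4 + 9.7 + 2.7 + 9.1 = 30.9.
Posterior ∝ λ^7e^(−9λ) · λ^4e^(−30.9λ) = λ^11e^(−39.9λ), i.e. Gamma(12, 39.9).
Mode = (a−1)/b = 11/39.9 ≈ 0.2757.

λ̂_MAP = 0.2757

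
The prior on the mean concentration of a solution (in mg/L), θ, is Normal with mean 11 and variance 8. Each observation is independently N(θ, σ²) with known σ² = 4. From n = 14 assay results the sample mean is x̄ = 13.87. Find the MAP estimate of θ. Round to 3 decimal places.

n = 14, x̄ = 13.87.
For a Normal prior and Normal likelihood with known variance, the posterior is Normal; its mode equals its mean, the precision-weighted average.
Prior precision 1/σ₀² = 1/8 = 0.125; data precision n/σ² = 14/4 = 3.5.
θ̂ = (0.125·11 + 3.5·13.87) / (0.125 + 3.5) = 49.92/3.625 = 9984/725 ≈ 13.771.

θ̂_MAP = 13.771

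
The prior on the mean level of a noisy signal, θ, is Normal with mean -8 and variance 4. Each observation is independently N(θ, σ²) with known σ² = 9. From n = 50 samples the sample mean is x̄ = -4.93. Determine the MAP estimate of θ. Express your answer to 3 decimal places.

n = 50, x̄ = -4.93.
For a Normal prior and Normal likelihood with known variance, the posterior is Normal; its mode equals its mean, the precision-weighted average.
Prior precision 1/σ₀² = 1/4 = 0.25; data precision n/σ² = 50/9.
θ̂ = (0.25·(-8) + (50/9)·(-4.93)) / (0.25 + 50/9) = (-529/18)/(209/36) = -1058/209 ≈ -5.062.

θ̂_MAP = -5.062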